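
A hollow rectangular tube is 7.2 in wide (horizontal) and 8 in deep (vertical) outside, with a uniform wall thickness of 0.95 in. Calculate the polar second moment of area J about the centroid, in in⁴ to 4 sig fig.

J ≈ 380.1 in⁴

Split into non-overlapping primitives; take the origin at the lower-left of the bounding box.
Outer rectangle: 7.2 × 8, A = 57.6 in², y = 4 in, Ī = 307.2 in⁴.
Inner void (subtracted): 5.3 × 6.1, A = 32.33 in², y = 4 in, Ī = 100.25 in⁴.
By symmetry the centroid is at mid-height, ȳ = 4 in.
All pieces are centred on the centroidal x-axis, so I = ΣĪ (holes subtracted) = 206.95 in⁴.
Repeating about the centroidal y-axis gives I_y = 173.153 in⁴.
Polar second moment: J = I_x + I_y = 380.103 in⁴.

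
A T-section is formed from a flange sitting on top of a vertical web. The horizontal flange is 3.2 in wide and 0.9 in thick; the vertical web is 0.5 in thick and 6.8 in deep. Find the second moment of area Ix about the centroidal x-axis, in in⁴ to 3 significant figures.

Split into non-overlapping primitives; take the origin at the lower-left of the bounding box.
Flange: 3.2 × 0.9, A = 2.88 in², y = 7.25 in, Ī = 0.1944 in⁴.
Web: 0.5 × 6.8, A = 3.4 in², y = 3.4 in, Ī = 13.101 in⁴.
Centroid: ȳ = ΣA·y / ΣA = 5.1656 in.
Transfer each piece to the centroidal x-axis using Ī + A·d² with d = y − 5.1656:
  flange: d = 2.0844 in → contributes +12.707 in⁴
  web: d = -1.7656 in → contributes +23.7 in⁴
Total I = 36.408 in⁴.

Ix ≈ 36.4 in⁴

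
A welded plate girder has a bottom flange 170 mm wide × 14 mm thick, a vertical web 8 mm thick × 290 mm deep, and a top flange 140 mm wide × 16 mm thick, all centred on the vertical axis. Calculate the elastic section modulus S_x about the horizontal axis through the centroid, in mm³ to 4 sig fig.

Treat the section as a set of non-overlapping primitives; coordinates are from the bounding-box lower-left.
Bottom plate: 170 × 14, A = 2 380 mm², y = 7 mm, Ī = 38873.3 mm⁴.
Web plate: 8 × 290, A = 2 320 mm², y = 159 mm, Ī = 16 259 333 mm⁴.
Top plate: 140 × 16, A = 2 240 mm², y = 312 mm, Ī = 47786.7 mm⁴.
Centroid: ȳ = ΣA·y / ΣA = 156.256 mm.
Transfer each piece to the horizontal axis through the centroid using Ī + A·d² with d = y − 156.256:
  bottom plate: d = -149.256 mm → contributes +53 059 319 mm⁴
  web plate: d = 2.74352 mm → contributes +16 276 796 mm⁴
  top plate: d = 155.744 mm → contributes +54 381 322 mm⁴
Total I = 123 717 437 mm⁴.
Extreme fibre distance c = 163.744 mm; S = I/c = 755 556 mm³.

S_x ≈ 7.556 × 10⁵ mm³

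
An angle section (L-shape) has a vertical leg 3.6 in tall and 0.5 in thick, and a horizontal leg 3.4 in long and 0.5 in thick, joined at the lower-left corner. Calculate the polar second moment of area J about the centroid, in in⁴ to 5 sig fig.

J ≈ 7.2782 in⁴

Decompose the section into non-overlapping parts with the origin at the bottom-left of its bounding rectangle.
Vertical leg: 0.5 × 3.6, A = 1.8 in², y = 1.8 in, Ī = 1.944 in⁴.
Horizontal leg (remainder): 2.9 × 0.5, A = 1.45 in², y = 0.25 in, Ī = 0.03020833 in⁴.
Centroid: ȳ = ΣA·y / ΣA = 1.108462 in.
Transfer each piece to the centroidal x-axis using Ī + A·d² with d = y − 1.108462:
  vertical leg: d = 0.6915385 in → contributes +2.804806 in⁴
  horizontal leg (remainder): d = -0.8584615 in → contributes +1.098795 in⁴
Total I = 3.903601 in⁴.
For the y-axis: x̄ = 1.008462 in.
Repeating about the centroidal y-axis gives I_y = 3.374601 in⁴.
Polar second moment: J = I_x + I_y = 7.278201 in⁴.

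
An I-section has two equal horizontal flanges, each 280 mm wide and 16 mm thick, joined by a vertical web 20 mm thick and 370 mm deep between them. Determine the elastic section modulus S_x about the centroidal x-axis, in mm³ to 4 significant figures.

S_x ≈ 2.081 × 10⁶ mm³

Split into non-overlapping primitives; take the origin at the lower-left of the bounding box.
Bottom flange: 280 × 16, A = 4 480 mm², y = 8 mm, Ī = 95573.3 mm⁴.
Web: 20 × 370, A = 7 400 mm², y = 201 mm, Ī = 84 421 667 mm⁴.
Top flange: 280 × 16, A = 4 480 mm², y = 394 mm, Ī = 95573.3 mm⁴.
By symmetry the centroid is at mid-height, ȳ = 201 mm.
Transfer each piece to the centroidal x-axis using Ī + A·d² with d = y − 201:
  bottom flange: d = -193 mm → contributes +166 971 093 mm⁴
  web: d = 0 mm → contributes +84 421 667 mm⁴
  top flange: d = 193 mm → contributes +166 971 093 mm⁴
Total I = 418 363 853 mm⁴.
Extreme fibre distance c = 201 mm; S = I/c = 2 081 412 mm³.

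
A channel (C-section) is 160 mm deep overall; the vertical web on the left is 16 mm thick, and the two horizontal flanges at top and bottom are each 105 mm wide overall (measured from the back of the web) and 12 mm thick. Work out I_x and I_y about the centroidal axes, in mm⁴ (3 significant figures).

I_x ≈ 1.72 × 10⁷ mm⁴, I_y ≈ 4.67 × 10⁶ mm⁴

Break the section into simple shapes (no overlaps), measuring from the bottom-left corner of the bounding box.
Web: 16 × 160, A = 2 560 mm², y = 80 mm, Ī = 5 461 333 mm⁴.
Top flange (beyond web): 89 × 12, A = 1 068 mm², y = 154 mm, Ī = 12 816 mm⁴.
Bottom flange (beyond web): 89 × 12, A = 1 068 mm², y = 6 mm, Ī = 12 816 mm⁴.
By symmetry the centroid is at mid-height, ȳ = 80 mm.
Transfer each piece to the centroidal x-axis using Ī + A·d² with d = y − 80:
  web: d = 0 mm → contributes +5 461 333 mm⁴
  top flange (beyond web): d = 74 mm → contributes +5 861 184 mm⁴
  bottom flange (beyond web): d = -74 mm → contributes +5 861 184 mm⁴
Total I = 17 183 701 mm⁴.
For the y-axis: x̄ = 31.88 mm.
Repeating about the centroidal y-axis gives I_y = 4 674 010 mm⁴.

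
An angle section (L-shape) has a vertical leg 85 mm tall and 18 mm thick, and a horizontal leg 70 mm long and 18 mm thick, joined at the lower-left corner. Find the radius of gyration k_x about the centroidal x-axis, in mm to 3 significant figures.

Treat the section as a set of non-overlapping primitives; coordinates are from the bounding-box lower-left.
Vertical leg: 18 × 85, A = 1 530 mm², y = 42.5 mm, Ī = 921 188 mm⁴.
Horizontal leg (remainder): 52 × 18, A = 936 mm², y = 9 mm, Ī = 25 272 mm⁴.
Centroid: ȳ = ΣA·y / ΣA = 29.785 mm.
Transfer each piece to the centroidal x-axis using Ī + A·d² with d = y − 29.785:
  vertical leg: d = 12.715 mm → contributes +1 168 557 mm⁴
  horizontal leg (remainder): d = -20.785 mm → contributes +429 626 mm⁴
Total I = 1 598 184 mm⁴.
Radius of gyration: k = √(I/A) = √(1 598 184 / 2 466) = 25.458 mm.

k_x ≈ 25.5 mm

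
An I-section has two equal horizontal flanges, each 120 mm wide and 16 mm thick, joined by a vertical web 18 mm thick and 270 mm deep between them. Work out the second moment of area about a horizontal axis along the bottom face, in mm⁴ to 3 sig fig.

Decompose the section into non-overlapping parts with the origin at the bottom-left of its bounding rectangle.
Bottom flange: 120 × 16, A = 1 920 mm², y = 8 mm, Ī = 40 960 mm⁴.
Web: 18 × 270, A = 4 860 mm², y = 151 mm, Ī = 29 524 500 mm⁴.
Top flange: 120 × 16, A = 1 920 mm², y = 294 mm, Ī = 40 960 mm⁴.
Transfer each piece to the bottom edge using Ī + A·d² with d = y − 0:
  bottom flange: d = 8 mm → contributes +163 840 mm⁴
  web: d = 151 mm → contributes +140 337 360 mm⁴
  top flange: d = 294 mm → contributes +165 998 080 mm⁴
Total I = 306 499 280 mm⁴.

I_base ≈ 3.06 × 10⁸ mm⁴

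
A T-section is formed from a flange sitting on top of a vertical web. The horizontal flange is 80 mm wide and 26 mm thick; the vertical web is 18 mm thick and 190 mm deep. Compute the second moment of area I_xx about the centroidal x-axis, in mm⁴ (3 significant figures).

Split into non-overlapping primitives; take the origin at the lower-left of the bounding box.
Flange: 80 × 26, A = 2 080 mm², y = 203 mm, Ī = 117 173 mm⁴.
Web: 18 × 190, A = 3 420 mm², y = 95 mm, Ī = 10 288 500 mm⁴.
Centroid: ȳ = ΣA·y / ΣA = 135.84 mm.
Transfer each piece to the centroidal x-axis using Ī + A·d² with d = y − 135.84:
  flange: d = 67.156 mm → contributes +9 497 926 mm⁴
  web: d = -40.844 mm → contributes +15 993 753 mm⁴
Total I = 25 491 679 mm⁴.

I_xx ≈ 2.55 × 10⁷ mm⁴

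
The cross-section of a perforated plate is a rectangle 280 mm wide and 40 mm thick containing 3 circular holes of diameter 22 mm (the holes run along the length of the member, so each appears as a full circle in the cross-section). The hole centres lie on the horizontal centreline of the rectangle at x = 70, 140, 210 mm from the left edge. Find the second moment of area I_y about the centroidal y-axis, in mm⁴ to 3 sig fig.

I_y ≈ 6.94 × 10⁷ mm⁴

Split into non-overlapping primitives; take the origin at the lower-left of the bounding box.
Plate: 280 × 40, A = 11 200 mm², x = 140 mm, Ī = 73 173 333 mm⁴.
Hole 1 (subtracted): ⌀22, A = 380.13 mm², x = 70 mm, Ī = 11 499 mm⁴.
Hole 2 (subtracted): ⌀22, A = 380.13 mm², x = 140 mm, Ī = 11 499 mm⁴.
Hole 3 (subtracted): ⌀22, A = 380.13 mm², x = 210 mm, Ī = 11 499 mm⁴.
By symmetry the centroid is at mid-width, x̄ = 140 mm.
Transfer each piece to the centroidal y-axis using Ī + A·d² with d = x − 140:
  plate: d = 0 mm → contributes +73 173 333 mm⁴
  hole 1: d = -70 mm → contributes −1 874 149 mm⁴
  hole 2: d = 0 mm → contributes −11 499 mm⁴
  hole 3: d = 70 mm → contributes −1 874 149 mm⁴
Total I = 69 413 536 mm⁴.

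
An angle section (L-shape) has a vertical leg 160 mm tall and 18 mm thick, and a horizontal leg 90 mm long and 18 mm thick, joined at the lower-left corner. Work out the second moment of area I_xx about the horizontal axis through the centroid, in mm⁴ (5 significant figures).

Treat the section as a set of non-overlapping primitives; coordinates are from the bounding-box lower-left.
Vertical leg: 18 × 160, A = 2 880 mm², y = 80 mm, Ī = 6 144 000 mm⁴.
Horizontal leg (remainder): 72 × 18, A = 1 296 mm², y = 9 mm, Ī = 34 992 mm⁴.
Centroid: ȳ = ΣA·y / ΣA = 57.96552 mm.
Transfer each piece to the horizontal axis through the centroid using Ī + A·d² with d = y − 57.96552:
  vertical leg: d = 22.03448 mm → contributes +7 542 293 mm⁴
  horizontal leg (remainder): d = -48.96552 mm → contributes +3 142 310 mm⁴
Total I = 10 684 603 mm⁴.

I_xx ≈ 1.0685 × 10⁷ mm⁴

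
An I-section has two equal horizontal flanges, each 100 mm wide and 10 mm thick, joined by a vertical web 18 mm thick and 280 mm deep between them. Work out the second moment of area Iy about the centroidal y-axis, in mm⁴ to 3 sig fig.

Iy ≈ 1.80 × 10⁶ mm⁴

Break the section into simple shapes (no overlaps), measuring from the bottom-left corner of the bounding box.
Bottom flange: 100 × 10, A = 1 000 mm², x = 50 mm, Ī = 833 333 mm⁴.
Web: 18 × 280, A = 5 040 mm², x = 50 mm, Ī = 136 080 mm⁴.
Top flange: 100 × 10, A = 1 000 mm², x = 50 mm, Ī = 833 333 mm⁴.
By symmetry the centroid is at mid-width, x̄ = 50 mm.
All pieces are centred on the centroidal y-axis, so I = ΣĪ = 1 802 747 mm⁴.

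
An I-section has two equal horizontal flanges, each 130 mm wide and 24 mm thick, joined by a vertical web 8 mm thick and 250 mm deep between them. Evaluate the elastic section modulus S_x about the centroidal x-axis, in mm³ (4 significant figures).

Decompose the section into non-overlapping parts with the origin at the bottom-left of its bounding rectangle.
Bottom flange: 130 × 24, A = 3 120 mm², y = 12 mm, Ī = 149 760 mm⁴.
Web: 8 × 250, A = 2 000 mm², y = 149 mm, Ī = 10 416 667 mm⁴.
Top flange: 130 × 24, A = 3 120 mm², y = 286 mm, Ī = 149 760 mm⁴.
By symmetry the centroid is at mid-height, ȳ = 149 mm.
Transfer each piece to the centroidal x-axis using Ī + A·d² with d = y − 149:
  bottom flange: d = -137 mm → contributes +58 709 040 mm⁴
  web: d = 0 mm → contributes +10 416 667 mm⁴
  top flange: d = 137 mm → contributes +58 709 040 mm⁴
Total I = 127 834 747 mm⁴.
Extreme fibre distance c = 149 mm; S = I/c = 857 951 mm³.

S_x ≈ 8.580 × 10⁵ mm³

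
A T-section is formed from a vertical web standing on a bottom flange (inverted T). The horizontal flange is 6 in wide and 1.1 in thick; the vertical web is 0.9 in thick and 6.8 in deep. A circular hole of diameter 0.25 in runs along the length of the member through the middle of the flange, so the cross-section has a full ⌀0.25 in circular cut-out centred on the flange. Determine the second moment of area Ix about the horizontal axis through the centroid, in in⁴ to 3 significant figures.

Ix ≈ 73.6 in⁴

Split into non-overlapping primitives; take the origin at the lower-left of the bounding box.
Flange: 6 × 1.1, A = 6.6 in², y = 0.55 in, Ī = 0.6655 in⁴.
Web: 0.9 × 6.8, A = 6.12 in², y = 4.5 in, Ī = 23.582 in⁴.
Hole (subtracted): ⌀0.25, A = 0.049087 in², y = 0.55 in, Ī = 0.00019175 in⁴.
Centroid: ȳ = ΣA·y / ΣA = 2.4578 in.
Transfer each piece to the horizontal axis through the centroid using Ī + A·d² with d = y − 2.4578:
  flange: d = -1.9078 in → contributes +24.688 in⁴
  web: d = 2.0422 in → contributes +49.106 in⁴
  hole: d = -1.9078 in → contributes −0.17886 in⁴
Total I = 73.615 in⁴.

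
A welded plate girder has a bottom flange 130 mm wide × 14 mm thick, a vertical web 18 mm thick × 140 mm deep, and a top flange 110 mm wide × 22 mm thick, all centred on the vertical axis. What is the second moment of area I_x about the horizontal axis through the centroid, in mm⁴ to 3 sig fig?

I_x ≈ 3.04 × 10⁷ mm⁴

Decompose the section into non-overlapping parts with the origin at the bottom-left of its bounding rectangle.
Bottom plate: 130 × 14, A = 1 820 mm², y = 7 mm, Ī = 29 727 mm⁴.
Web plate: 18 × 140, A = 2 520 mm², y = 84 mm, Ī = 4 116 000 mm⁴.
Top plate: 110 × 22, A = 2 420 mm², y = 165 mm, Ī = 97 607 mm⁴.
Centroid: ȳ = ΣA·y / ΣA = 92.266 mm.
Transfer each piece to the horizontal axis through the centroid using Ī + A·d² with d = y − 92.266:
  bottom plate: d = -85.266 mm → contributes +13 261 740 mm⁴
  web plate: d = -8.2663 mm → contributes +4 288 195 mm⁴
  top plate: d = 72.734 mm → contributes +12 899 879 mm⁴
Total I = 30 449 814 mm⁴.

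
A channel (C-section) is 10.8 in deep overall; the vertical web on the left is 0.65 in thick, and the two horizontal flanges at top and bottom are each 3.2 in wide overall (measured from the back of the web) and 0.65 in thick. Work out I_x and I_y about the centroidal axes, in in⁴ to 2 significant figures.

I_x ≈ 150 in⁴, I_y ≈ 7.8 in⁴

Treat the section as a set of non-overlapping primitives; coordinates are from the bounding-box lower-left.
Web: 0.65 × 10.8, A = 7.02 in², y = 5.4 in, Ī = 68.23 in⁴.
Top flange (beyond web): 2.55 × 0.65, A = 1.658 in², y = 10.48 in, Ī = 0.05836 in⁴.
Bottom flange (beyond web): 2.55 × 0.65, A = 1.658 in², y = 0.325 in, Ī = 0.05836 in⁴.
By symmetry the centroid is at mid-height, ȳ = 5.4 in.
Transfer each piece to the centroidal x-axis using Ī + A·d² with d = y − 5.4:
  web: d = 0 in → contributes +68.23 in⁴
  top flange (beyond web): d = 5.075 in → contributes +42.75 in⁴
  bottom flange (beyond web): d = -5.075 in → contributes +42.75 in⁴
Total I = 153.7 in⁴.
For the y-axis: x̄ = 0.8382 in.
Repeating about the centroidal y-axis gives I_y = 7.808 in⁴.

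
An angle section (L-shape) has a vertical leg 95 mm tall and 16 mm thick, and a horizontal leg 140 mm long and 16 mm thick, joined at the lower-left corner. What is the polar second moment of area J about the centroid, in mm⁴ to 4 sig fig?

J ≈ 9.320 × 10⁶ mm⁴

Treat the section as a set of non-overlapping primitives; coordinates are from the bounding-box lower-left.
Vertical leg: 16 × 95, A = 1 520 mm², y = 47.5 mm, Ī = 1 143 167 mm⁴.
Horizontal leg (remainder): 124 × 16, A = 1 984 mm², y = 8 mm, Ī = 42325.3 mm⁴.
Centroid: ȳ = ΣA·y / ΣA = 25.1347 mm.
Transfer each piece to the centroidal x-axis using Ī + A·d² with d = y − 25.1347:
  vertical leg: d = 22.3653 mm → contributes +1 903 481 mm⁴
  horizontal leg (remainder): d = -17.1347 mm → contributes +624 824 mm⁴
Total I = 2 528 304 mm⁴.
For the y-axis: x̄ = 47.6347 mm.
Repeating about the centroidal y-axis gives I_y = 6 791 724 mm⁴.
Polar second moment: J = I_x + I_y = 9 320 029 mm⁴.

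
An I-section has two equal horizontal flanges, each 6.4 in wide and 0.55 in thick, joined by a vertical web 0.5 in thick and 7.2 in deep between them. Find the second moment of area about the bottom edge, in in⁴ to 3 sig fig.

I_base ≈ 305 in⁴

Break the section into simple shapes (no overlaps), measuring from the bottom-left corner of the bounding box.
Bottom flange: 6.4 × 0.55, A = 3.52 in², y = 0.275 in, Ī = 0.088733 in⁴.
Web: 0.5 × 7.2, A = 3.6 in², y = 4.15 in, Ī = 15.552 in⁴.
Top flange: 6.4 × 0.55, A = 3.52 in², y = 8.025 in, Ī = 0.088733 in⁴.
Transfer each piece to a horizontal axis along the bottom face using Ī + A·d² with d = y − 0:
  bottom flange: d = 0.275 in → contributes +0.35493 in⁴
  web: d = 4.15 in → contributes +77.553 in⁴
  top flange: d = 8.025 in → contributes +226.78 in⁴
Total I = 304.69 in⁴.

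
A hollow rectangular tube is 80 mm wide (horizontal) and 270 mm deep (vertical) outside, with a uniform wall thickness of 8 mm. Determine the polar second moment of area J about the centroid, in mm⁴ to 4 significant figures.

J ≈ 4.979 × 10⁷ mm⁴

Decompose the section into non-overlapping parts with the origin at the bottom-left of its bounding rectangle.
Outer rectangle: 80 × 270, A = 21 600 mm², y = 135 mm, Ī = 131 220 000 mm⁴.
Inner void (subtracted): 64 × 254, A = 16 256 mm², y = 135 mm, Ī = 87 397 675 mm⁴.
By symmetry the centroid is at mid-height, ȳ = 135 mm.
All pieces are centred on the centroidal x-axis, so I = ΣĪ (holes subtracted) = 43 822 325 mm⁴.
Repeating about the centroidal y-axis gives I_y = 5 971 285 mm⁴.
Polar second moment: J = I_x + I_y = 49 793 611 mm⁴.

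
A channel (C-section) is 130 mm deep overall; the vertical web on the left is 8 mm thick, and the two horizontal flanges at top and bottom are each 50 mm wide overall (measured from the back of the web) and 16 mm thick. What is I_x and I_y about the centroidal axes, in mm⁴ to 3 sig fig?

I_x ≈ 5.86 × 10⁶ mm⁴, I_y ≈ 5.70 × 10⁵ mm⁴

Break the section into simple shapes (no overlaps), measuring from the bottom-left corner of the bounding box.
Web: 8 × 130, A = 1 040 mm², y = 65 mm, Ī = 1 464 667 mm⁴.
Top flange (beyond web): 42 × 16, A = 672 mm², y = 122 mm, Ī = 14 336 mm⁴.
Bottom flange (beyond web): 42 × 16, A = 672 mm², y = 8 mm, Ī = 14 336 mm⁴.
By symmetry the centroid is at mid-height, ȳ = 65 mm.
Transfer each piece to the centroidal x-axis using Ī + A·d² with d = y − 65:
  web: d = 0 mm → contributes +1 464 667 mm⁴
  top flange (beyond web): d = 57 mm → contributes +2 197 664 mm⁴
  bottom flange (beyond web): d = -57 mm → contributes +2 197 664 mm⁴
Total I = 5 859 995 mm⁴.
For the y-axis: x̄ = 18.094 mm.
Repeating about the centroidal y-axis gives I_y = 569 558 mm⁴.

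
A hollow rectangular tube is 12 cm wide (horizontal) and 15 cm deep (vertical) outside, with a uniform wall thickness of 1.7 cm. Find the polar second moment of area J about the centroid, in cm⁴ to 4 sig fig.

J ≈ 3802 cm⁴

Break the section into simple shapes (no overlaps), measuring from the bottom-left corner of the bounding box.
Outer rectangle: 12 × 15, A = 180 cm², y = 7.5 cm, Ī = 3 375 cm⁴.
Inner void (subtracted): 8.6 × 11.6, A = 99.76 cm², y = 7.5 cm, Ī = 1118.64 cm⁴.
By symmetry the centroid is at mid-height, ȳ = 7.5 cm.
All pieces are centred on the centroidal x-axis, so I = ΣĪ (holes subtracted) = 2256.36 cm⁴.
Repeating about the centroidal y-axis gives I_y = 1545.15 cm⁴.
Polar second moment: J = I_x + I_y = 3801.5 cm⁴.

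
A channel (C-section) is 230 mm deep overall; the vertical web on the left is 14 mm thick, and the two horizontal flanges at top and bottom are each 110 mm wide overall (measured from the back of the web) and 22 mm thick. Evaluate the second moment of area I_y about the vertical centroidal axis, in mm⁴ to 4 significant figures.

Split into non-overlapping primitives; take the origin at the lower-left of the bounding box.
Web: 14 × 230, A = 3 220 mm², x = 7 mm, Ī = 52593.3 mm⁴.
Top flange (beyond web): 96 × 22, A = 2 112 mm², x = 62 mm, Ī = 1 622 016 mm⁴.
Bottom flange (beyond web): 96 × 22, A = 2 112 mm², x = 62 mm, Ī = 1 622 016 mm⁴.
Centroid: x̄ = ΣA·x / ΣA = 38.209 mm.
Transfer each piece to the vertical centroidal axis using Ī + A·d² with d = x − 38.209:
  web: d = -31.209 mm → contributes +3 188 884 mm⁴
  top flange (beyond web): d = 23.791 mm → contributes +2 817 430 mm⁴
  bottom flange (beyond web): d = 23.791 mm → contributes +2 817 430 mm⁴
Total I = 8 823 744 mm⁴.

I_y ≈ 8.824 × 10⁶ mm⁴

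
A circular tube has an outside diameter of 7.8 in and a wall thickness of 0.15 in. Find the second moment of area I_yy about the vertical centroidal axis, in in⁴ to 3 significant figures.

Treat the section as a set of non-overlapping primitives; coordinates are from the bounding-box lower-left.
Outer circle: ⌀7.8, A = 47.784 in², x = 3.9 in, Ī = 181.7 in⁴.
Bore (subtracted): ⌀7.5, A = 44.179 in², x = 3.9 in, Ī = 155.32 in⁴.
By symmetry the centroid is at mid-width, x̄ = 3.9 in.
All pieces are centred on the vertical centroidal axis, so I = ΣĪ (holes subtracted) = 26.382 in⁴.

I_yy ≈ 26.4 in⁴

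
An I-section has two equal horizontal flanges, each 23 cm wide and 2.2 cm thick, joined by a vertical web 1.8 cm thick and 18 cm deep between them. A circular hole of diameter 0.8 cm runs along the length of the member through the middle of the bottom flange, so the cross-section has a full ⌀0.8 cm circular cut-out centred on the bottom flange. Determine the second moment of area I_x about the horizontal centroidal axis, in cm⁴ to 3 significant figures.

Treat the section as a set of non-overlapping primitives; coordinates are from the bounding-box lower-left.
Bottom flange: 23 × 2.2, A = 50.6 cm², y = 1.1 cm, Ī = 20.409 cm⁴.
Web: 1.8 × 18, A = 32.4 cm², y = 11.2 cm, Ī = 874.8 cm⁴.
Top flange: 23 × 2.2, A = 50.6 cm², y = 21.3 cm, Ī = 20.409 cm⁴.
Hole (subtracted): ⌀0.8, A = 0.50265 cm², y = 1.1 cm, Ī = 0.020106 cm⁴.
Centroid: ȳ = ΣA·y / ΣA = 11.238 cm.
Transfer each piece to the horizontal centroidal axis using Ī + A·d² with d = y − 11.238:
  bottom flange: d = -10.138 cm → contributes +5221.2 cm⁴
  web: d = -0.038144 cm → contributes +874.85 cm⁴
  top flange: d = 10.062 cm → contributes +5143.2 cm⁴
  hole: d = -10.138 cm → contributes −51.684 cm⁴
Total I = 11 188 cm⁴.

I_x ≈ 1.12 × 10⁴ cm⁴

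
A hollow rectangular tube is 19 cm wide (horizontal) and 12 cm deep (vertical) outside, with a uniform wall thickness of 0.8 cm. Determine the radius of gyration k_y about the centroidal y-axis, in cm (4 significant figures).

k_y ≈ 6.982 cm

Split into non-overlapping primitives; take the origin at the lower-left of the bounding box.
Outer rectangle: 19 × 12, A = 228 cm², x = 9.5 cm, Ī = 6 859 cm⁴.
Inner void (subtracted): 17.4 × 10.4, A = 180.96 cm², x = 9.5 cm, Ī = 4565.62 cm⁴.
By symmetry the centroid is at mid-width, x̄ = 9.5 cm.
All pieces are centred on the centroidal y-axis, so I = ΣĪ (holes subtracted) = 2293.38 cm⁴.
Radius of gyration: k = √(I/A) = √(2293.38 / 47.04) = 6.98239 cm.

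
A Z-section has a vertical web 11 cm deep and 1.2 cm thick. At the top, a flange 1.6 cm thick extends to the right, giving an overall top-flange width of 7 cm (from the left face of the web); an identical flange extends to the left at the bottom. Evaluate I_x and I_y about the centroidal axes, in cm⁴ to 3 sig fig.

I_x ≈ 547 cm⁴, I_y ≈ 281 cm⁴

Split into non-overlapping primitives; take the origin at the lower-left of the bounding box.
Web: 1.2 × 11, A = 13.2 cm², y = 5.5 cm, Ī = 133.1 cm⁴.
Top flange (beyond web): 5.8 × 1.6, A = 9.28 cm², y = 10.2 cm, Ī = 1.9797 cm⁴.
Bottom flange (beyond web): 5.8 × 1.6, A = 9.28 cm², y = 0.8 cm, Ī = 1.9797 cm⁴.
Centroid: ȳ = ΣA·y / ΣA = 5.5 cm.
Transfer each piece to the centroidal x-axis using Ī + A·d² with d = y − 5.5:
  web: d = 0 cm → contributes +133.1 cm⁴
  top flange (beyond web): d = 4.7 cm → contributes +206.97 cm⁴
  bottom flange (beyond web): d = -4.7 cm → contributes +206.97 cm⁴
Total I = 547.05 cm⁴.
For the y-axis: x̄ = 6.4 cm.
Repeating about the centroidal y-axis gives I_y = 280.97 cm⁴.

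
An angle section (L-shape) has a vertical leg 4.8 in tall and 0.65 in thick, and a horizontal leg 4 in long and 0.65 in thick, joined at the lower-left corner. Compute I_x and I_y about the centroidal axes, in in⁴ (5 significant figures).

I_x ≈ 11.589 in⁴, I_y ≈ 7.2761 in⁴

Treat the section as a set of non-overlapping primitives; coordinates are from the bounding-box lower-left.
Vertical leg: 0.65 × 4.8, A = 3.12 in², y = 2.4 in, Ī = 5.9904 in⁴.
Horizontal leg (remainder): 3.35 × 0.65, A = 2.1775 in², y = 0.325 in, Ī = 0.07666615 in⁴.
Centroid: ȳ = ΣA·y / ΣA = 1.547086 in.
Transfer each piece to the centroidal x-axis using Ī + A·d² with d = y − 1.547086:
  vertical leg: d = 0.8529141 in → contributes +8.260083 in⁴
  horizontal leg (remainder): d = -1.222086 in → contributes +3.328749 in⁴
Total I = 11.58883 in⁴.
For the y-axis: x̄ = 1.147086 in.
Repeating about the centroidal y-axis gives I_y = 7.276082 in⁴.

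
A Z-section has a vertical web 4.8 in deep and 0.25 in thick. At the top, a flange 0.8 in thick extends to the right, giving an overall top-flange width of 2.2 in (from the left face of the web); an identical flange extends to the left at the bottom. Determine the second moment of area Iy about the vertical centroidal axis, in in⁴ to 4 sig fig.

Iy ≈ 4.770 in⁴

Break the section into simple shapes (no overlaps), measuring from the bottom-left corner of the bounding box.
Web: 0.25 × 4.8, A = 1.2 in², x = 2.075 in, Ī = 0.00625 in⁴.
Top flange (beyond web): 1.95 × 0.8, A = 1.56 in², x = 3.175 in, Ī = 0.494325 in⁴.
Bottom flange (beyond web): 1.95 × 0.8, A = 1.56 in², x = 0.975 in, Ī = 0.494325 in⁴.
Centroid: x̄ = ΣA·x / ΣA = 2.075 in.
Transfer each piece to the vertical centroidal axis using Ī + A·d² with d = x − 2.075:
  web: d = 0 in → contributes +0.00625 in⁴
  top flange (beyond web): d = 1.1 in → contributes +2.38193 in⁴
  bottom flange (beyond web): d = -1.1 in → contributes +2.38193 in⁴
Total I = 4.7701 in⁴.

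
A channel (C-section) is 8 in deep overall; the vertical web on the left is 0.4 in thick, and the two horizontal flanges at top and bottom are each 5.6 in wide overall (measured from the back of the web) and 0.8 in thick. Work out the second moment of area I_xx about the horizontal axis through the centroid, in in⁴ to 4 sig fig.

Treat the section as a set of non-overlapping primitives; coordinates are from the bounding-box lower-left.
Web: 0.4 × 8, A = 3.2 in², y = 4 in, Ī = 17.0667 in⁴.
Top flange (beyond web): 5.2 × 0.8, A = 4.16 in², y = 7.6 in, Ī = 0.221867 in⁴.
Bottom flange (beyond web): 5.2 × 0.8, A = 4.16 in², y = 0.4 in, Ī = 0.221867 in⁴.
By symmetry the centroid is at mid-height, ȳ = 4 in.
Transfer each piece to the horizontal axis through the centroid using Ī + A·d² with d = y − 4:
  web: d = 0 in → contributes +17.0667 in⁴
  top flange (beyond web): d = 3.6 in → contributes +54.1355 in⁴
  bottom flange (beyond web): d = -3.6 in → contributes +54.1355 in⁴
Total I = 125.338 in⁴.

I_xx ≈ 125.3 in⁴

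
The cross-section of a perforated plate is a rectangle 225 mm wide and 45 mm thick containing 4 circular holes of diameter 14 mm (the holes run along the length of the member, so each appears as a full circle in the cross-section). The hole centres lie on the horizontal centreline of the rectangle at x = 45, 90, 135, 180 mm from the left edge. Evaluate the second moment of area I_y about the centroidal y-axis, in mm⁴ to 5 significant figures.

I_y ≈ 4.1149 × 10⁷ mm⁴

Split into non-overlapping primitives; take the origin at the lower-left of the bounding box.
Plate: 225 × 45, A = 10 125 mm², x = 112.5 mm, Ī = 42 714 844 mm⁴.
Hole 1 (subtracted): ⌀14, A = 153.938 mm², x = 45 mm, Ī = 1885.741 mm⁴.
Hole 2 (subtracted): ⌀14, A = 153.938 mm², x = 90 mm, Ī = 1885.741 mm⁴.
Hole 3 (subtracted): ⌀14, A = 153.938 mm², x = 135 mm, Ī = 1885.741 mm⁴.
Hole 4 (subtracted): ⌀14, A = 153.938 mm², x = 180 mm, Ī = 1885.741 mm⁴.
By symmetry the centroid is at mid-width, x̄ = 112.5 mm.
Transfer each piece to the centroidal y-axis using Ī + A·d² with d = x − 112.5:
  plate: d = 0 mm → contributes +42 714 844 mm⁴
  hole 1: d = -67.5 mm → contributes −703265.9 mm⁴
  hole 2: d = -22.5 mm → contributes −79816.87 mm⁴
  hole 3: d = 22.5 mm → contributes −79816.87 mm⁴
  hole 4: d = 67.5 mm → contributes −703265.9 mm⁴
Total I = 41 148 678 mm⁴.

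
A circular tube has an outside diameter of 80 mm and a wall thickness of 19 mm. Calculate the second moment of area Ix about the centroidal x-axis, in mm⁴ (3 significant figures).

Ix ≈ 1.86 × 10⁶ mm⁴

Decompose the section into non-overlapping parts with the origin at the bottom-left of its bounding rectangle.
Outer circle: ⌀80, A = 5026.5 mm², y = 40 mm, Ī = 2 010 619 mm⁴.
Bore (subtracted): ⌀42, A = 1385.4 mm², y = 40 mm, Ī = 152 745 mm⁴.
By symmetry the centroid is at mid-height, ȳ = 40 mm.
All pieces are centred on the centroidal x-axis, so I = ΣĪ (holes subtracted) = 1 857 874 mm⁴.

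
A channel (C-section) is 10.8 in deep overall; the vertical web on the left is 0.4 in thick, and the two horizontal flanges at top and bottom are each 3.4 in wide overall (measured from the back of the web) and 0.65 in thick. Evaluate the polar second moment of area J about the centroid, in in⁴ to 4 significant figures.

Decompose the section into non-overlapping parts with the origin at the bottom-left of its bounding rectangle.
Web: 0.4 × 10.8, A = 4.32 in², y = 5.4 in, Ī = 41.9904 in⁴.
Top flange (beyond web): 3 × 0.65, A = 1.95 in², y = 10.475 in, Ī = 0.0686563 in⁴.
Bottom flange (beyond web): 3 × 0.65, A = 1.95 in², y = 0.325 in, Ī = 0.0686563 in⁴.
By symmetry the centroid is at mid-height, ȳ = 5.4 in.
Transfer each piece to the centroidal x-axis using Ī + A·d² with d = y − 5.4:
  web: d = 0 in → contributes +41.9904 in⁴
  top flange (beyond web): d = 5.075 in → contributes +50.2921 in⁴
  bottom flange (beyond web): d = -5.075 in → contributes +50.2921 in⁴
Total I = 142.575 in⁴.
For the y-axis: x̄ = 1.00657 in.
Repeating about the centroidal y-axis gives I_y = 8.90605 in⁴.
Polar second moment: J = I_x + I_y = 151.481 in⁴.

J ≈ 151.5 in⁴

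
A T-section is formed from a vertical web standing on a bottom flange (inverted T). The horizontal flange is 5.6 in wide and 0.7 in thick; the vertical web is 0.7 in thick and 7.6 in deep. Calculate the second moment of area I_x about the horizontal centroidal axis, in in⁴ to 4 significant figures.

Treat the section as a set of non-overlapping primitives; coordinates are from the bounding-box lower-left.
Flange: 5.6 × 0.7, A = 3.92 in², y = 0.35 in, Ī = 0.160067 in⁴.
Web: 0.7 × 7.6, A = 5.32 in², y = 4.5 in, Ī = 25.6069 in⁴.
Centroid: ȳ = ΣA·y / ΣA = 2.73939 in.
Transfer each piece to the horizontal centroidal axis using Ī + A·d² with d = y − 2.73939:
  flange: d = -2.38939 in → contributes +22.5401 in⁴
  web: d = 1.76061 in → contributes +42.0975 in⁴
Total I = 64.6377 in⁴.

I_x ≈ 64.64 in⁴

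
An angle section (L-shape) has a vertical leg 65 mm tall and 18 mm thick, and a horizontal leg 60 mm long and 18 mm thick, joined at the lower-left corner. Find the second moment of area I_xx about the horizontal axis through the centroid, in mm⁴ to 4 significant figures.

Treat the section as a set of non-overlapping primitives; coordinates are from the bounding-box lower-left.
Vertical leg: 18 × 65, A = 1 170 mm², y = 32.5 mm, Ī = 411 938 mm⁴.
Horizontal leg (remainder): 42 × 18, A = 756 mm², y = 9 mm, Ī = 20 412 mm⁴.
Centroid: ȳ = ΣA·y / ΣA = 23.2757 mm.
Transfer each piece to the horizontal axis through the centroid using Ī + A·d² with d = y − 23.2757:
  vertical leg: d = 9.2243 mm → contributes +511 490 mm⁴
  horizontal leg (remainder): d = -14.2757 mm → contributes +174 482 mm⁴
Total I = 685 972 mm⁴.

I_xx ≈ 6.860 × 10⁵ mm⁴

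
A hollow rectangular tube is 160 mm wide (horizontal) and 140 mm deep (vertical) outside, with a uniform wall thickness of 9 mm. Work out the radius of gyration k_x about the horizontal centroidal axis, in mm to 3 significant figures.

Break the section into simple shapes (no overlaps), measuring from the bottom-left corner of the bounding box.
Outer rectangle: 160 × 140, A = 22 400 mm², y = 70 mm, Ī = 36 586 667 mm⁴.
Inner void (subtracted): 142 × 122, A = 17 324 mm², y = 70 mm, Ī = 21 487 535 mm⁴.
By symmetry the centroid is at mid-height, ȳ = 70 mm.
All pieces are centred on the horizontal centroidal axis, so I = ΣĪ (holes subtracted) = 15 099 132 mm⁴.
Radius of gyration: k = √(I/A) = √(15 099 132 / 5 076) = 54.54 mm.

k_x ≈ 54.5 mm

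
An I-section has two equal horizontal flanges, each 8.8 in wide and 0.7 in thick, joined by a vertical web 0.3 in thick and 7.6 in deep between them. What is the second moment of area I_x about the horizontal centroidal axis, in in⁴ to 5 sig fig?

Break the section into simple shapes (no overlaps), measuring from the bottom-left corner of the bounding box.
Bottom flange: 8.8 × 0.7, A = 6.16 in², y = 0.35 in, Ī = 0.2515333 in⁴.
Web: 0.3 × 7.6, A = 2.28 in², y = 4.5 in, Ī = 10.9744 in⁴.
Top flange: 8.8 × 0.7, A = 6.16 in², y = 8.65 in, Ī = 0.2515333 in⁴.
By symmetry the centroid is at mid-height, ȳ = 4.5 in.
Transfer each piece to the horizontal centroidal axis using Ī + A·d² with d = y − 4.5:
  bottom flange: d = -4.15 in → contributes +106.3421 in⁴
  web: d = 0 in → contributes +10.9744 in⁴
  top flange: d = 4.15 in → contributes +106.3421 in⁴
Total I = 223.6587 in⁴.

I_x ≈ 223.66 in⁴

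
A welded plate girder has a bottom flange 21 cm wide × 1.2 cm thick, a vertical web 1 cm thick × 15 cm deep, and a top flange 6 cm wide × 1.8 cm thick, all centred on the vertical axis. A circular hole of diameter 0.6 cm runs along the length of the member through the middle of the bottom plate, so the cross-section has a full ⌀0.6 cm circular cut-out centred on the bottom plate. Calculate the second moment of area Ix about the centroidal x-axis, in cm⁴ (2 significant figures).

Ix ≈ 2400 cm⁴

Decompose the section into non-overlapping parts with the origin at the bottom-left of its bounding rectangle.
Bottom plate: 21 × 1.2, A = 25.2 cm², y = 0.6 cm, Ī = 3.024 cm⁴.
Web plate: 1 × 15, A = 15 cm², y = 8.7 cm, Ī = 281.3 cm⁴.
Top plate: 6 × 1.8, A = 10.8 cm², y = 17.1 cm, Ī = 2.916 cm⁴.
Hole (subtracted): ⌀0.6, A = 0.2827 cm², y = 0.6 cm, Ī = 0.006362 cm⁴.
Centroid: ȳ = ΣA·y / ΣA = 6.509 cm.
Transfer each piece to the centroidal x-axis using Ī + A·d² with d = y − 6.509:
  bottom plate: d = -5.909 cm → contributes +883 cm⁴
  web plate: d = 2.191 cm → contributes +353.2 cm⁴
  top plate: d = 10.59 cm → contributes +1 214 cm⁴
  hole: d = -5.909 cm → contributes −9.879 cm⁴
Total I = 2 441 cm⁴.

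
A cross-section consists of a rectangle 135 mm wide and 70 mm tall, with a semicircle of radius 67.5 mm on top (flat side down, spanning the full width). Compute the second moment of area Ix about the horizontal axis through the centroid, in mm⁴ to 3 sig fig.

Ix ≈ 2.26 × 10⁷ mm⁴

Split into non-overlapping primitives; take the origin at the lower-left of the bounding box.
Rectangular body: 135 × 70, A = 9 450 mm², y = 35 mm, Ī = 3 858 750 mm⁴.
Semicircular cap: semicircle r = 67.5, A = 7156.9 mm², y = 98.648 mm, Ī = 2 278 490 mm⁴.
Centroid: ȳ = ΣA·y / ΣA = 62.43 mm.
Transfer each piece to the horizontal axis through the centroid using Ī + A·d² with d = y − 62.43:
  rectangular body: d = -27.43 mm → contributes +10 968 845 mm⁴
  semicircular cap: d = 36.218 mm → contributes +11 666 635 mm⁴
Total I = 22 635 480 mm⁴.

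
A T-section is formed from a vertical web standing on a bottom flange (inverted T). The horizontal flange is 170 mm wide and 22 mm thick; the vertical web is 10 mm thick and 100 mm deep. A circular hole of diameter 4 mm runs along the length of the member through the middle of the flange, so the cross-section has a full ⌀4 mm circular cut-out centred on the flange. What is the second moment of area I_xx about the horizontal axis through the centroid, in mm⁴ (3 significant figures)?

I_xx ≈ 3.92 × 10⁶ mm⁴

Decompose the section into non-overlapping parts with the origin at the bottom-left of its bounding rectangle.
Flange: 170 × 22, A = 3 740 mm², y = 11 mm, Ī = 150 847 mm⁴.
Web: 10 × 100, A = 1 000 mm², y = 72 mm, Ī = 833 333 mm⁴.
Hole (subtracted): ⌀4, A = 12.566 mm², y = 11 mm, Ī = 12.566 mm⁴.
Centroid: ȳ = ΣA·y / ΣA = 23.903 mm.
Transfer each piece to the horizontal axis through the centroid using Ī + A·d² with d = y − 23.903:
  flange: d = -12.903 mm → contributes +773 549 mm⁴
  web: d = 48.097 mm → contributes +3 146 616 mm⁴
  hole: d = -12.903 mm → contributes −2104.8 mm⁴
Total I = 3 918 060 mm⁴.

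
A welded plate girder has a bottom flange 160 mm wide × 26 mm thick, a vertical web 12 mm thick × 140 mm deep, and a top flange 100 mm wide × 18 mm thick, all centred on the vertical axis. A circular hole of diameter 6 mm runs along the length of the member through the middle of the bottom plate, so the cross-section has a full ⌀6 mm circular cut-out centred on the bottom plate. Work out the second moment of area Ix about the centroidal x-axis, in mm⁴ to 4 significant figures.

Ix ≈ 3.743 × 10⁷ mm⁴

Decompose the section into non-overlapping parts with the origin at the bottom-left of its bounding rectangle.
Bottom plate: 160 × 26, A = 4 160 mm², y = 13 mm, Ī = 234 347 mm⁴.
Web plate: 12 × 140, A = 1 680 mm², y = 96 mm, Ī = 2 744 000 mm⁴.
Top plate: 100 × 18, A = 1 800 mm², y = 175 mm, Ī = 48 600 mm⁴.
Hole (subtracted): ⌀6, A = 28.2743 mm², y = 13 mm, Ī = 63.6173 mm⁴.
Centroid: ȳ = ΣA·y / ΣA = 69.6284 mm.
Transfer each piece to the centroidal x-axis using Ī + A·d² with d = y − 69.6284:
  bottom plate: d = -56.6284 mm → contributes +13 574 543 mm⁴
  web plate: d = 26.3716 mm → contributes +3 912 373 mm⁴
  top plate: d = 105.372 mm → contributes +20 034 306 mm⁴
  hole: d = -56.6284 mm → contributes −90733.1 mm⁴
Total I = 37 430 489 mm⁴.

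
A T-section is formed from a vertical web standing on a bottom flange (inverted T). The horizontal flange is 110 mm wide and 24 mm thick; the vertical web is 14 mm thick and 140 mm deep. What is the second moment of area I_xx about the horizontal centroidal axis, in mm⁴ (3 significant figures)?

Treat the section as a set of non-overlapping primitives; coordinates are from the bounding-box lower-left.
Flange: 110 × 24, A = 2 640 mm², y = 12 mm, Ī = 126 720 mm⁴.
Web: 14 × 140, A = 1 960 mm², y = 94 mm, Ī = 3 201 333 mm⁴.
Centroid: ȳ = ΣA·y / ΣA = 46.939 mm.
Transfer each piece to the horizontal centroidal axis using Ī + A·d² with d = y − 46.939:
  flange: d = -34.939 mm → contributes +3 349 481 mm⁴
  web: d = 47.061 mm → contributes +7 542 195 mm⁴
Total I = 10 891 676 mm⁴.

I_xx ≈ 1.09 × 10⁷ mm⁴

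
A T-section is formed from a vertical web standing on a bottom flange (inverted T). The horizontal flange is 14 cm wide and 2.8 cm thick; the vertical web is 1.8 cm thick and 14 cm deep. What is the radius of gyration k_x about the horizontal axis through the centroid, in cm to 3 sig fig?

k_x ≈ 4.86 cm

Split into non-overlapping primitives; take the origin at the lower-left of the bounding box.
Flange: 14 × 2.8, A = 39.2 cm², y = 1.4 cm, Ī = 25.611 cm⁴.
Web: 1.8 × 14, A = 25.2 cm², y = 9.8 cm, Ī = 411.6 cm⁴.
Centroid: ȳ = ΣA·y / ΣA = 4.687 cm.
Transfer each piece to the horizontal axis through the centroid using Ī + A·d² with d = y − 4.687:
  flange: d = -3.287 cm → contributes +449.13 cm⁴
  web: d = 5.113 cm → contributes +1070.4 cm⁴
Total I = 1519.5 cm⁴.
Radius of gyration: k = √(I/A) = √(1519.5 / 64.4) = 4.8575 cm.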